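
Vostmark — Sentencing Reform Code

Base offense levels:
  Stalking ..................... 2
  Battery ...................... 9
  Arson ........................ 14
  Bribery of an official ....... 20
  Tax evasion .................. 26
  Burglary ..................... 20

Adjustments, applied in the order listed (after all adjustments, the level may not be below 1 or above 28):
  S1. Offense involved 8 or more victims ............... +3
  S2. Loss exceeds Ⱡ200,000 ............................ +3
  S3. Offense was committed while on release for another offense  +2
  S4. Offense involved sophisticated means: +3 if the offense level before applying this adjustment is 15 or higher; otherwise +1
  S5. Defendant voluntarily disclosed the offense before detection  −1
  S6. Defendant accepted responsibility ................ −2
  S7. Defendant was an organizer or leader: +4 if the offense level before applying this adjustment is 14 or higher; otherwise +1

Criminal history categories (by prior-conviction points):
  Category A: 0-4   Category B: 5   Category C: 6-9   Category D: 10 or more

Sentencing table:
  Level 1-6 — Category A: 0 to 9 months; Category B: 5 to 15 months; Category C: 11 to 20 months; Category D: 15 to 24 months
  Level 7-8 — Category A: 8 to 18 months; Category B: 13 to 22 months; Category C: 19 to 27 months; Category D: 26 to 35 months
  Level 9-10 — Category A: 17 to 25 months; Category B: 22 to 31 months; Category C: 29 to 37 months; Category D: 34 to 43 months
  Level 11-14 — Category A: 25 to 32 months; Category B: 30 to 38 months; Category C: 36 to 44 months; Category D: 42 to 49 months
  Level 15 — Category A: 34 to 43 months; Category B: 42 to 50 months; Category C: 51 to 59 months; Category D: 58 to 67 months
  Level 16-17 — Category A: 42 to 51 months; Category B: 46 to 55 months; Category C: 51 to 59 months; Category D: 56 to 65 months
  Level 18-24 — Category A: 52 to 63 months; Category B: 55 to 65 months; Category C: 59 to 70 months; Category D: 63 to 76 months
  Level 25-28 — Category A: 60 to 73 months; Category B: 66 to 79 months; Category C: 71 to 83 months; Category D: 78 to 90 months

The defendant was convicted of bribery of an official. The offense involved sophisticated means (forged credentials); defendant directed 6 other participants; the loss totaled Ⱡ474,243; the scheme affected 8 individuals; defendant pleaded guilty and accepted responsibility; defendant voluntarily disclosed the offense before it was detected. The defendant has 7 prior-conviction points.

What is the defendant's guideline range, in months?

71-83 months

Base offense level for bribery of an official: 20.
S1 applies: 20 + 3 = 23.
S2 applies: 23 + 3 = 26.
S3 does not apply.
S4 applies (level before this adjustment is 26 ≥ 15, so +3): 26 + 3 = 29.
S5 applies: 29 − 1 = 28.
S6 applies: 28 − 2 = 26.
S7 applies (level before this adjustment is 26 ≥ 14, so +4): 26 + 4 = 30.
Level 30 exceeds the maximum of 28; capped at 28.
Final offense level: 28.
Criminal history: 7 prior points → Category C (6-9).
Level 28 falls in the 25-28 band.
Grid: Level 25-28 × Category C = 71-83 months.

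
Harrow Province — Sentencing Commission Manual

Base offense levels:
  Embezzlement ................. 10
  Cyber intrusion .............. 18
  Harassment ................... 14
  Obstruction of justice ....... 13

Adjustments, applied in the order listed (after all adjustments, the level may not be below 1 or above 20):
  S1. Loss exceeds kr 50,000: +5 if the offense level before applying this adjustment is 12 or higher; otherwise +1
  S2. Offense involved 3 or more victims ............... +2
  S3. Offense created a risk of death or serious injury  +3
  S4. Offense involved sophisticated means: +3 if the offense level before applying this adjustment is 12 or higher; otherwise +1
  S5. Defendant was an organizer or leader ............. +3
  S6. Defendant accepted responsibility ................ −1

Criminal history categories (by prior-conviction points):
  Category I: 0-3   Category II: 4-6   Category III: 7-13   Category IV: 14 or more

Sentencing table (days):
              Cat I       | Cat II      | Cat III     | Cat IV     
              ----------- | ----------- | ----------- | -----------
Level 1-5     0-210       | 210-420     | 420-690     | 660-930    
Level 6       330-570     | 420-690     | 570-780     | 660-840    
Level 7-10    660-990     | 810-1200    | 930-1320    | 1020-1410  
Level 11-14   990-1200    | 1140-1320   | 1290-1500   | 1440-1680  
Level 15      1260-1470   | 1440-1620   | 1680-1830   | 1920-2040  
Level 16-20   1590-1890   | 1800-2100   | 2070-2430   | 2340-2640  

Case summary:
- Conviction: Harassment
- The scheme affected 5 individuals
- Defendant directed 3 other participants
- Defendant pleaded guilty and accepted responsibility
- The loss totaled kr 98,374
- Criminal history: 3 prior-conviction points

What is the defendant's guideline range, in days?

Base offense level for harassment: 14.
S1 applies (level before this adjustment is 14 ≥ 12, so +5): 14 + 5 = 19.
S2 applies: 19 + 2 = 21.
S4 does not apply.
S5 applies: 21 + 3 = 24.
S6 applies: 24 − 1 = 23.
Level 23 exceeds the maximum of 20; capped at 20.
Final offense level: 20.
Criminal history: 3 prior points → Category I (0-3).
Level 20 falls in the 16-20 band.
Grid: Level 16-20 × Category I = 1590-1890 days.

1590-1890 days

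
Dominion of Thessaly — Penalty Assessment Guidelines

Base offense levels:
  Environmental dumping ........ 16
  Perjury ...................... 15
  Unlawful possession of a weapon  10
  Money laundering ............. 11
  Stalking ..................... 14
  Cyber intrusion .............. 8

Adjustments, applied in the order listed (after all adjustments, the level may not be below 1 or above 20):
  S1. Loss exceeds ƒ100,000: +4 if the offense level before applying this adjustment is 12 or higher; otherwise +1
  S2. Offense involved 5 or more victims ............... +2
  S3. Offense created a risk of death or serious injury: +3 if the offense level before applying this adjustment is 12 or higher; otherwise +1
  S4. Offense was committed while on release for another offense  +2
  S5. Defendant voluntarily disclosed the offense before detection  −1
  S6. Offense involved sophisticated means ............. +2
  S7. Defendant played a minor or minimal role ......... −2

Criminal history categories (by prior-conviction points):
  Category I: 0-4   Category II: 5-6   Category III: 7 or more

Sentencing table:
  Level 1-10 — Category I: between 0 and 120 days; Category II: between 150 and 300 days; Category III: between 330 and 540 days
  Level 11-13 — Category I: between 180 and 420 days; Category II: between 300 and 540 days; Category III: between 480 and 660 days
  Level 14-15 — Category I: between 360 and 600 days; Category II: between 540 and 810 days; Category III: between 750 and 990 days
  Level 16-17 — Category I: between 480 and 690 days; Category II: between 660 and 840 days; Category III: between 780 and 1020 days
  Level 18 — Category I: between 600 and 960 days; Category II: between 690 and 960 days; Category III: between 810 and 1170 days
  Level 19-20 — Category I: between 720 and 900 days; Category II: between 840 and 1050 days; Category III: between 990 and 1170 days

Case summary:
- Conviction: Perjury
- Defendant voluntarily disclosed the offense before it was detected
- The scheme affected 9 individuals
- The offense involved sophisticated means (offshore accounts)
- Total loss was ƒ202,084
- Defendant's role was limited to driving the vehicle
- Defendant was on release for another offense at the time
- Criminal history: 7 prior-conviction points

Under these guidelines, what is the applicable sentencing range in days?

Base offense level for perjury: 15.
S1 applies (level before this adjustment is 15 ≥ 12, so +4): 15 + 4 = 19.
S2 applies: 19 + 2 = 21.
S4 applies: 21 + 2 = 23.
S5 applies: 23 − 1 = 22.
S6 applies: 22 + 2 = 24.
S7 applies: 24 − 2 = 22.
Level 22 exceeds the maximum of 20; capped at 20.
Final offense level: 20.
Criminal history: 7 prior points → Category III (7+).
Level 20 falls in the 19-20 band.
Grid: Level 19-20 × Category III = 990-1170 days.

990-1170 days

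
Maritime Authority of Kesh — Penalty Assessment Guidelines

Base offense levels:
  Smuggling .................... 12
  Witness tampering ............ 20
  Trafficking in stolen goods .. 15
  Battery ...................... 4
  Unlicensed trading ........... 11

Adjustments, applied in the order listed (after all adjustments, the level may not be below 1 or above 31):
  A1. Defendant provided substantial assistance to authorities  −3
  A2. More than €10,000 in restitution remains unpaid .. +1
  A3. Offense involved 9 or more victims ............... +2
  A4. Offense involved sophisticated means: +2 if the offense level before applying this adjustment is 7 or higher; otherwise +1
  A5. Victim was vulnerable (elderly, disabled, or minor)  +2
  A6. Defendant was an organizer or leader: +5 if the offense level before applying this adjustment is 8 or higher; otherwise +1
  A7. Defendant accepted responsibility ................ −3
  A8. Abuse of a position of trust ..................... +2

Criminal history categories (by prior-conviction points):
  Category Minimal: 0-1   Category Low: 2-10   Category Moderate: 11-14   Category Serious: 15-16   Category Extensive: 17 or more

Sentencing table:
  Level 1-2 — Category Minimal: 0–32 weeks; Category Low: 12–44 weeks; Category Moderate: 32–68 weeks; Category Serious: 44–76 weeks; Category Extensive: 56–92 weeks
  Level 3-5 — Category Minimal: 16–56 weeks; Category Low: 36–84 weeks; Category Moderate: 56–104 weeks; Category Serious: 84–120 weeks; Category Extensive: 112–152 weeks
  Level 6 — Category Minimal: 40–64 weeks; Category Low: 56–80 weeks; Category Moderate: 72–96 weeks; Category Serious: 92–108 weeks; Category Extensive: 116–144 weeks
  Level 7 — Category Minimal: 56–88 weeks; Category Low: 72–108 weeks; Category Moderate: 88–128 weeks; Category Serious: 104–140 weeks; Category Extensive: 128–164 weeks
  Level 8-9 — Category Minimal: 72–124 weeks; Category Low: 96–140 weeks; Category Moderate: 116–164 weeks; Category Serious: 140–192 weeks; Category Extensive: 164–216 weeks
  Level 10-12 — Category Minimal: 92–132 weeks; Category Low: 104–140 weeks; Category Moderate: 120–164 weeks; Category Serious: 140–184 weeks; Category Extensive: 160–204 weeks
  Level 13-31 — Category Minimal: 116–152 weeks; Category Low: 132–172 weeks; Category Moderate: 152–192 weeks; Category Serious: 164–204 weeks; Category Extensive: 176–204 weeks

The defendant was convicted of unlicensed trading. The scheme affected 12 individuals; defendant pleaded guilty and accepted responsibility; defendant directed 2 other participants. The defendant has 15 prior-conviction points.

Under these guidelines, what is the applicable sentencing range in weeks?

Base offense level for unlicensed trading: 11.
A3 applies: 11 + 2 = 13.
A4 does not apply.
A5 does not apply.
A6 applies (level before this adjustment is 13 ≥ 8, so +5): 13 + 5 = 18.
A7 applies: 18 − 3 = 15.
A8 does not apply.
Final offense level: 15.
Criminal history: 15 prior points → Category Serious (15-16).
Level 15 falls in the 13-31 band.
Grid: Level 13-31 × Category Serious = 164-204 weeks.

164-204 weeks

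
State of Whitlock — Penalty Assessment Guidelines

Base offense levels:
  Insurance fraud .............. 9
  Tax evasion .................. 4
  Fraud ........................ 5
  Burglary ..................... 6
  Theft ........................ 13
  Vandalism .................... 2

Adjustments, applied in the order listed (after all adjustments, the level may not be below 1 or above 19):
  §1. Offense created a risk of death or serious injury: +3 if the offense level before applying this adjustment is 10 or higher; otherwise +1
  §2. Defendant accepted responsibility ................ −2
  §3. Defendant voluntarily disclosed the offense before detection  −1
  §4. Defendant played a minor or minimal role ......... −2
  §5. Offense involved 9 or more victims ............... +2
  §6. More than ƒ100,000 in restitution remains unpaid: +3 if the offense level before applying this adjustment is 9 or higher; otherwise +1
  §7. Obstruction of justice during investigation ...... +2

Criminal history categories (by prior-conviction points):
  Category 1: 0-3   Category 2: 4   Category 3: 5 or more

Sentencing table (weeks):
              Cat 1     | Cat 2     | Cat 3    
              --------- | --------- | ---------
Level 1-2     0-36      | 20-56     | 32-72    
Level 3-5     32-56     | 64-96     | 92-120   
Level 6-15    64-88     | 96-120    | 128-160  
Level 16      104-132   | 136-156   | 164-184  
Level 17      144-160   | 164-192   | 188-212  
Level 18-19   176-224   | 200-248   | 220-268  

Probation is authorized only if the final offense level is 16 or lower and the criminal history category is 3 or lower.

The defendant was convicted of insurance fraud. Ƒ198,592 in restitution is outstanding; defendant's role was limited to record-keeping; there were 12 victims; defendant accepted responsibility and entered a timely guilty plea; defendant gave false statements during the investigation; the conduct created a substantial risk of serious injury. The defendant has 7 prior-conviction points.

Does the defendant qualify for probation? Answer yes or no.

Base offense level for insurance fraud: 9.
§1 applies (level before this adjustment is 9 < 10, so +1): 9 + 1 = 10.
§2 applies: 10 − 2 = 8.
§3 does not apply.
§4 applies: 8 − 2 = 6.
§5 applies: 6 + 2 = 8.
§6 applies (level before this adjustment is 8 < 9, so +1): 8 + 1 = 9.
§7 applies: 9 + 2 = 11.
Final offense level: 11.
Criminal history: 7 prior points → Category 3 (5+).
Level 11 falls in the 6-15 band.
Grid: Level 6-15 × Category 3 = 128-160 weeks.
Probation check: level 11 ≤ 16 and category 3 ≤ 3 → eligible.

Yes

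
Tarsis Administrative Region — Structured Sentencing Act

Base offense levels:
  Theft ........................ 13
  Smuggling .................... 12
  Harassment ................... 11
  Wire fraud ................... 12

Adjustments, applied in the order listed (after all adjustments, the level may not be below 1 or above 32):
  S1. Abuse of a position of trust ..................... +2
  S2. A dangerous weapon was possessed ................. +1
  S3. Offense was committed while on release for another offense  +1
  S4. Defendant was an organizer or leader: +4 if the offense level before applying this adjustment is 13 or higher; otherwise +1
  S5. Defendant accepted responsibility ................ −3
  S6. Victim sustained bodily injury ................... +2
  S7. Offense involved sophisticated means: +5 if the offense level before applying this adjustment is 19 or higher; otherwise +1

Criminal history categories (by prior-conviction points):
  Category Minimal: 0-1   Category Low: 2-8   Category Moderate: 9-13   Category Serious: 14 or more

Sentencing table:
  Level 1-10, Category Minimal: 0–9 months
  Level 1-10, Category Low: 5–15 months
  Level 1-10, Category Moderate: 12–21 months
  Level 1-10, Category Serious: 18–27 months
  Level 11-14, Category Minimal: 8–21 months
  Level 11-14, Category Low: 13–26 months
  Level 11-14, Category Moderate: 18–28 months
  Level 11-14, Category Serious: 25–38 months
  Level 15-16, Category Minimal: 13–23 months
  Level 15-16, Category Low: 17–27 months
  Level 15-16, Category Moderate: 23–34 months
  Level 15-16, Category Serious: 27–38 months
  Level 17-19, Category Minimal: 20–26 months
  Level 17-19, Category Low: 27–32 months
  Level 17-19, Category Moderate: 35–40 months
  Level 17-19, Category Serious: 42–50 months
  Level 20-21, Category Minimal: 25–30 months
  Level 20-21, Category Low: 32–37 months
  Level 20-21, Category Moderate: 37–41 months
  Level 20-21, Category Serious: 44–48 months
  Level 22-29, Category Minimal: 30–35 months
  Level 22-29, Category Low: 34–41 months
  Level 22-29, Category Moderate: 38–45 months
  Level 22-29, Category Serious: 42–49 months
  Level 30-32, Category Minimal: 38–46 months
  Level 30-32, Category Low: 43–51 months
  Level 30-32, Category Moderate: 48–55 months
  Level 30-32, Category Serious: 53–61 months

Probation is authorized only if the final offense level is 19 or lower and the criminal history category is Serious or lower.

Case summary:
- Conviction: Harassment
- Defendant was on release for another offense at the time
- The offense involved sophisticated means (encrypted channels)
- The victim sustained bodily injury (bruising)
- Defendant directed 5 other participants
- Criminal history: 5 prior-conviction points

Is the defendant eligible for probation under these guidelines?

Base offense level for harassment: 11.
S1 does not apply.
S2 does not apply.
S3 applies: 11 + 1 = 12.
S4 applies (level before this adjustment is 12 < 13, so +1): 12 + 1 = 13.
S5 does not apply.
S6 applies: 13 + 2 = 15.
S7 applies (level before this adjustment is 15 < 19, so +1): 15 + 1 = 16.
Final offense level: 16.
Criminal history: 5 prior points → Category Low (2-8).
Level 16 falls in the 15-16 band.
Grid: Level 15-16 × Category Low = 17-27 months.
Probation check: level 16 ≤ 19 and category Low ≤ Serious → eligible.

Yes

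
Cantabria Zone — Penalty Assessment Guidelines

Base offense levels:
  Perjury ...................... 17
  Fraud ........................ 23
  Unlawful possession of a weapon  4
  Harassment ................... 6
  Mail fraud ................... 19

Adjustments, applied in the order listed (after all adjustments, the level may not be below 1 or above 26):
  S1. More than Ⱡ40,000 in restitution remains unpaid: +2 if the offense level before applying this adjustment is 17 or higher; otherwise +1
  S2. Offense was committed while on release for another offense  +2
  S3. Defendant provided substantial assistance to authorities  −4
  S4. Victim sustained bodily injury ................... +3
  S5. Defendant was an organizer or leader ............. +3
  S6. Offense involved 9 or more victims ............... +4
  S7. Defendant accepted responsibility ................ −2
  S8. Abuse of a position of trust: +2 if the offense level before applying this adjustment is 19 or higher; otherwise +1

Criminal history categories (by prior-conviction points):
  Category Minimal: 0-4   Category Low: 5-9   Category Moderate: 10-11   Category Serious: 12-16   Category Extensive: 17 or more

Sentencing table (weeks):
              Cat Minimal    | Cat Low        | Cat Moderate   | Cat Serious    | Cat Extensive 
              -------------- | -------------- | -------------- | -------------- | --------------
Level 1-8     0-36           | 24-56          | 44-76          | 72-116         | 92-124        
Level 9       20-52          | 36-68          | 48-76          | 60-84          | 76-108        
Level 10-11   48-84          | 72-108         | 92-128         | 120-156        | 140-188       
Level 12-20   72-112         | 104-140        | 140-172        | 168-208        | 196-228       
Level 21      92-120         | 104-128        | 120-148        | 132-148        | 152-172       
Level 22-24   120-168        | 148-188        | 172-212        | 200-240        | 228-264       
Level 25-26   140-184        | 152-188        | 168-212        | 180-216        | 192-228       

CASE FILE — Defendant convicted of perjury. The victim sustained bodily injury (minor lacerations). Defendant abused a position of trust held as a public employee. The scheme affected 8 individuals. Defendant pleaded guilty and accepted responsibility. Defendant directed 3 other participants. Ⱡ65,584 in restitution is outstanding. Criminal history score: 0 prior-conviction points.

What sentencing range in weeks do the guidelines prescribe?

Base offense level for perjury: 17.
S1 applies (level before this adjustment is 17 ≥ 17, so +2): 17 + 2 = 19.
S2 does not apply.
S4 applies: 19 + 3 = 22.
S5 applies: 22 + 3 = 25.
S6 does not apply.
S7 applies: 25 − 2 = 23.
S8 applies (level before this adjustment is 23 ≥ 19, so +2): 23 + 2 = 25.
Final offense level: 25.
Criminal history: 0 prior points → Category Minimal (0-4).
Level 25 falls in the 25-26 band.
Grid: Level 25-26 × Category Minimal = 140-184 weeks.

140-184 weeks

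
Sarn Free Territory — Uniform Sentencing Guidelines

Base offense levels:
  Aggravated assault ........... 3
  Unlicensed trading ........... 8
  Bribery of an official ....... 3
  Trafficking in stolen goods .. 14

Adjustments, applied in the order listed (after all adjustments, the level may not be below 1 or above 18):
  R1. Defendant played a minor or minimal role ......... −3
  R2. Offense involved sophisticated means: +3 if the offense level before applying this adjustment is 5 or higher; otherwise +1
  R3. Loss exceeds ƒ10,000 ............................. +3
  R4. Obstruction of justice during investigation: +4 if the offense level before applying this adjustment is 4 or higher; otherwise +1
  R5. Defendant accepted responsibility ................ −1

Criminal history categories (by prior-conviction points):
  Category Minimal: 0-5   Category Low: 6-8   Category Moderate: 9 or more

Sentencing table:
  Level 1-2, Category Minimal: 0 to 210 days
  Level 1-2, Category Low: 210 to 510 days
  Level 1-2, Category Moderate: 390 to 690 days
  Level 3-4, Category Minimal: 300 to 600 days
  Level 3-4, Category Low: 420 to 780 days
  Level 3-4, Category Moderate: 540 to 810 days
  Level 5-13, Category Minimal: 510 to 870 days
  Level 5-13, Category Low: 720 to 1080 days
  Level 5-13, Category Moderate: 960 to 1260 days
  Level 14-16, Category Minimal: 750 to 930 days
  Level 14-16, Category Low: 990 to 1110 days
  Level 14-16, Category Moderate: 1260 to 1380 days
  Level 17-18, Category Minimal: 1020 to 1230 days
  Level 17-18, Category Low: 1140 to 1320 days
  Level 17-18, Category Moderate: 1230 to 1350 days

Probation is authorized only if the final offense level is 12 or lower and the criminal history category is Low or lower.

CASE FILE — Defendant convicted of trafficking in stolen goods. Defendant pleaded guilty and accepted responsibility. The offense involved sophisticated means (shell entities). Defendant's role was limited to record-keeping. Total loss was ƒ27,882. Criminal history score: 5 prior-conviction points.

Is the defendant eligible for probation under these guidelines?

Base offense level for trafficking in stolen goods: 14.
R1 applies: 14 − 3 = 11.
R2 applies (level before this adjustment is 11 ≥ 5, so +3): 11 + 3 = 14.
R3 applies: 14 + 3 = 17.
R4 does not apply.
R5 applies: 17 − 1 = 16.
Final offense level: 16.
Criminal history: 5 prior points → Category Minimal (0-5).
Level 16 falls in the 14-16 band.
Grid: Level 14-16 × Category Minimal = 750-930 days.
Probation check: level 16 > 12 and category Minimal ≤ Low → not eligible.

No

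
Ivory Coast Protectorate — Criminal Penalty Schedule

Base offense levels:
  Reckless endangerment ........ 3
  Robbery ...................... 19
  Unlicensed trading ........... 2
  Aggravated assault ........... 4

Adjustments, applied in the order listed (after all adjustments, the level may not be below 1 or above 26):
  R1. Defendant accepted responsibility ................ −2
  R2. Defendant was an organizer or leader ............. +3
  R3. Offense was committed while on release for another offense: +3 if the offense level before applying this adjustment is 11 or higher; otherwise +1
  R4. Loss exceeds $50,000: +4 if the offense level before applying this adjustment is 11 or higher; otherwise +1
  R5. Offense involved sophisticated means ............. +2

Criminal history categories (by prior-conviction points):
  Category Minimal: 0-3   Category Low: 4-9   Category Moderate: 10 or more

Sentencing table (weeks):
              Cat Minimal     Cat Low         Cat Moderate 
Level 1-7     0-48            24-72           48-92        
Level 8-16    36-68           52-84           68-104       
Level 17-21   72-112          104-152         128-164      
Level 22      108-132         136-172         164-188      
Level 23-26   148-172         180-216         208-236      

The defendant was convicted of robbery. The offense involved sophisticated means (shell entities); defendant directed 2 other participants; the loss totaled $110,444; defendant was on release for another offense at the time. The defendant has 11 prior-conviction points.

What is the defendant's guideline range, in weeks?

208-236 weeks

Base offense level for robbery: 19.
R2 applies: 19 + 3 = 22.
R3 applies (level before this adjustment is 22 ≥ 11, so +3): 22 + 3 = 25.
R4 applies (level before this adjustment is 25 ≥ 11, so +4): 25 + 4 = 29.
R5 applies: 29 + 2 = 31.
Level 31 exceeds the maximum of 26; capped at 26.
Final offense level: 26.
Criminal history: 11 prior points → Category Moderate (10+).
Level 26 falls in the 23-26 band.
Grid: Level 23-26 × Category Moderate = 208-236 weeks.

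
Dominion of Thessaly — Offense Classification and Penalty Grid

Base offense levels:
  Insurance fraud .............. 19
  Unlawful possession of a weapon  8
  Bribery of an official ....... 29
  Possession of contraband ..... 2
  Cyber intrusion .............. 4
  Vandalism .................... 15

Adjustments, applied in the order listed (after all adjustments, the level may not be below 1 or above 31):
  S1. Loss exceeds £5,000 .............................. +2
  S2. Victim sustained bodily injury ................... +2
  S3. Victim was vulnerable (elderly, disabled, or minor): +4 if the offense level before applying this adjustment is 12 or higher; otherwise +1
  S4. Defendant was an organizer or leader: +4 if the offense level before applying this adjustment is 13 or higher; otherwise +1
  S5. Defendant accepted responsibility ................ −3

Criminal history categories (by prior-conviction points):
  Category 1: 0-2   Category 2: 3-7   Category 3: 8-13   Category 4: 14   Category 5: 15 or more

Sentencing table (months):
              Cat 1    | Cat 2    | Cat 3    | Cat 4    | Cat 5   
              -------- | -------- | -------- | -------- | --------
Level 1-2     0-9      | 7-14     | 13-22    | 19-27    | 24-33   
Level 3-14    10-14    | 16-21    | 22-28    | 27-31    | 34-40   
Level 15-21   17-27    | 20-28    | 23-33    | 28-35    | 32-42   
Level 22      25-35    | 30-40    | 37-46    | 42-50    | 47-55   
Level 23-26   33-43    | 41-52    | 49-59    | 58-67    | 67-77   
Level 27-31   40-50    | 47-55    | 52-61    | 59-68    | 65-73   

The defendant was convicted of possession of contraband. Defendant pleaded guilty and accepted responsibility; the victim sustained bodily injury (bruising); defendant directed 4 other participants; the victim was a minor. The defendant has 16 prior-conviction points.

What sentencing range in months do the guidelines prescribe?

Base offense level for possession of contraband: 2.
S1 does not apply.
S2 applies: 2 + 2 = 4.
S3 applies (level before this adjustment is 4 < 12, so +1): 4 + 1 = 5.
S4 applies (level before this adjustment is 5 < 13, so +1): 5 + 1 = 6.
S5 applies: 6 − 3 = 3.
Final offense level: 3.
Criminal history: 16 prior points → Category 5 (15+).
Level 3 falls in the 3-14 band.
Grid: Level 3-14 × Category 5 = 34-40 months.

34-40 months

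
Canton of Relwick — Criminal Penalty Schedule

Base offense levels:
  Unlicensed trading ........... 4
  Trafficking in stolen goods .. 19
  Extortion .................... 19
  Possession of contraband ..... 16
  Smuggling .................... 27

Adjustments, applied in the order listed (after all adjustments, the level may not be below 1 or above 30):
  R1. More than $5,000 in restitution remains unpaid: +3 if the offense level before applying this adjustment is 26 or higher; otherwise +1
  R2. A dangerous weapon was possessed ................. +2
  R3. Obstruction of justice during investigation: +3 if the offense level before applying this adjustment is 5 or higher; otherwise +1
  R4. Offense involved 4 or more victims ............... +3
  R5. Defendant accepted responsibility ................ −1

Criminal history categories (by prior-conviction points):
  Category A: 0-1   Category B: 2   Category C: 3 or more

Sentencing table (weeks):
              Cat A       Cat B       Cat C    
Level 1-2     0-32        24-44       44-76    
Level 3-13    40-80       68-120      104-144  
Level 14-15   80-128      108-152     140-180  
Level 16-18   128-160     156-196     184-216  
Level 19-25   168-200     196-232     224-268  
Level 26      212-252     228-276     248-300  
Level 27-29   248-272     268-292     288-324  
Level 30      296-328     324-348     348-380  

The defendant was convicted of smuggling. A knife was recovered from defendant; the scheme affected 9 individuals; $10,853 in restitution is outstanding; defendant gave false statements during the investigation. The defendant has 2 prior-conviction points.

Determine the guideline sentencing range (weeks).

324-348 weeks

Base offense level for smuggling: 27.
R1 applies (level before this adjustment is 27 ≥ 26, so +3): 27 + 3 = 30.
R2 applies: 30 + 2 = 32.
R3 applies (level before this adjustment is 32 ≥ 5, so +3): 32 + 3 = 35.
R4 applies: 35 + 3 = 38.
Level 38 exceeds the maximum of 30; capped at 30.
Final offense level: 30.
Criminal history: 2 prior points → Category B (2).
Level 30 falls in the 30 band.
Grid: Level 30 × Category B = 324-348 weeks.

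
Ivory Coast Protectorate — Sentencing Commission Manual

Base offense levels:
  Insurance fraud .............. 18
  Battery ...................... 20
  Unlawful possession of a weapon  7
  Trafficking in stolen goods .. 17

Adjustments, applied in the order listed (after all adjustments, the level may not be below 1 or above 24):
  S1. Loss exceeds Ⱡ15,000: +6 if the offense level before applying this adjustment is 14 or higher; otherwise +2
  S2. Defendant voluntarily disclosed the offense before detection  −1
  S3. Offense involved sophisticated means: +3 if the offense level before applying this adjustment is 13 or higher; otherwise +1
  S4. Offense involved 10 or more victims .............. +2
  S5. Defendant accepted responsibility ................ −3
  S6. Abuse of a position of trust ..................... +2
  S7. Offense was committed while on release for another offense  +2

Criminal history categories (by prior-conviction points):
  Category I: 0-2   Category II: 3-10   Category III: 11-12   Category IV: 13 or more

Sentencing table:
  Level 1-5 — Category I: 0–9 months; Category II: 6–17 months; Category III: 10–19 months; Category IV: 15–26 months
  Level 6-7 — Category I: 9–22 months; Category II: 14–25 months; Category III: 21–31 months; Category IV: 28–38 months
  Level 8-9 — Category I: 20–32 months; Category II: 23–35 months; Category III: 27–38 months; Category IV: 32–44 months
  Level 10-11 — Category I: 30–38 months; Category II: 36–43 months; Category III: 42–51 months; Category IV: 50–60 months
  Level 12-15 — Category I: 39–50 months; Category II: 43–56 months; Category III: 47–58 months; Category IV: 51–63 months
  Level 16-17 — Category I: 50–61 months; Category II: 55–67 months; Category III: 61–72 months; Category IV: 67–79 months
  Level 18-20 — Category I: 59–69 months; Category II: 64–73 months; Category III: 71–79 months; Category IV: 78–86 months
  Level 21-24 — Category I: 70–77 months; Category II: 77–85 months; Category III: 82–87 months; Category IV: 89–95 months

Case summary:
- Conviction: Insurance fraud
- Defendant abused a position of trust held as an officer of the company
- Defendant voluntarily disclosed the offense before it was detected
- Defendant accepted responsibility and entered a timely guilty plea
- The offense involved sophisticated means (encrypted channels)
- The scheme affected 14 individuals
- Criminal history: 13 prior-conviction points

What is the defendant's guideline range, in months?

89-95 months

Base offense level for insurance fraud: 18.
S2 applies: 18 − 1 = 17.
S3 applies (level before this adjustment is 17 ≥ 13, so +3): 17 + 3 = 20.
S4 applies: 20 + 2 = 22.
S5 applies: 22 − 3 = 19.
S6 applies: 19 + 2 = 21.
S7 does not apply.
Final offense level: 21.
Criminal history: 13 prior points → Category IV (13+).
Level 21 falls in the 21-24 band.
Grid: Level 21-24 × Category IV = 89-95 months.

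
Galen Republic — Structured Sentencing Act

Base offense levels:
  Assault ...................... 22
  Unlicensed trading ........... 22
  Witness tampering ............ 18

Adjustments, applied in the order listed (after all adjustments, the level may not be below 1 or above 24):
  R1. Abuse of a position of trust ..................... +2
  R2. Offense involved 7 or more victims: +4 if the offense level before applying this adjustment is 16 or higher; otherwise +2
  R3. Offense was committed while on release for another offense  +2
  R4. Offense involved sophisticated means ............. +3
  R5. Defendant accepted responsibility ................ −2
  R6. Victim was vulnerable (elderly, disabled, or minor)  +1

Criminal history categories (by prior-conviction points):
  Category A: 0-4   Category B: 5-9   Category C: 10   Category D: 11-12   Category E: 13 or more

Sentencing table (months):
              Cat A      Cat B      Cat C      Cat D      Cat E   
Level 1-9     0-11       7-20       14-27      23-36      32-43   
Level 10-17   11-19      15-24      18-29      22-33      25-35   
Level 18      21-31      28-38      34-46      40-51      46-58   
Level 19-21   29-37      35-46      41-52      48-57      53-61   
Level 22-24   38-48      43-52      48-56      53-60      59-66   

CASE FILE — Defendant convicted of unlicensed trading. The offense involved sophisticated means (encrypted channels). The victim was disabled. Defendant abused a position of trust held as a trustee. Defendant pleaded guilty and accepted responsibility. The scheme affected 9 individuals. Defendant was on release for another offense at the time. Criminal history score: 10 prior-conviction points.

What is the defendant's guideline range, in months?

48-56 months

Base offense level for unlicensed trading: 22.
R1 applies: 22 + 2 = 24.
R2 applies (level before this adjustment is 24 ≥ 16, so +4): 24 + 4 = 28.
R3 applies: 28 + 2 = 30.
R4 applies: 30 + 3 = 33.
R5 applies: 33 − 2 = 31.
R6 applies: 31 + 1 = 32.
Level 32 exceeds the maximum of 24; capped at 24.
Final offense level: 24.
Criminal history: 10 prior points → Category C (10).
Level 24 falls in the 22-24 band.
Grid: Level 22-24 × Category C = 48-56 months.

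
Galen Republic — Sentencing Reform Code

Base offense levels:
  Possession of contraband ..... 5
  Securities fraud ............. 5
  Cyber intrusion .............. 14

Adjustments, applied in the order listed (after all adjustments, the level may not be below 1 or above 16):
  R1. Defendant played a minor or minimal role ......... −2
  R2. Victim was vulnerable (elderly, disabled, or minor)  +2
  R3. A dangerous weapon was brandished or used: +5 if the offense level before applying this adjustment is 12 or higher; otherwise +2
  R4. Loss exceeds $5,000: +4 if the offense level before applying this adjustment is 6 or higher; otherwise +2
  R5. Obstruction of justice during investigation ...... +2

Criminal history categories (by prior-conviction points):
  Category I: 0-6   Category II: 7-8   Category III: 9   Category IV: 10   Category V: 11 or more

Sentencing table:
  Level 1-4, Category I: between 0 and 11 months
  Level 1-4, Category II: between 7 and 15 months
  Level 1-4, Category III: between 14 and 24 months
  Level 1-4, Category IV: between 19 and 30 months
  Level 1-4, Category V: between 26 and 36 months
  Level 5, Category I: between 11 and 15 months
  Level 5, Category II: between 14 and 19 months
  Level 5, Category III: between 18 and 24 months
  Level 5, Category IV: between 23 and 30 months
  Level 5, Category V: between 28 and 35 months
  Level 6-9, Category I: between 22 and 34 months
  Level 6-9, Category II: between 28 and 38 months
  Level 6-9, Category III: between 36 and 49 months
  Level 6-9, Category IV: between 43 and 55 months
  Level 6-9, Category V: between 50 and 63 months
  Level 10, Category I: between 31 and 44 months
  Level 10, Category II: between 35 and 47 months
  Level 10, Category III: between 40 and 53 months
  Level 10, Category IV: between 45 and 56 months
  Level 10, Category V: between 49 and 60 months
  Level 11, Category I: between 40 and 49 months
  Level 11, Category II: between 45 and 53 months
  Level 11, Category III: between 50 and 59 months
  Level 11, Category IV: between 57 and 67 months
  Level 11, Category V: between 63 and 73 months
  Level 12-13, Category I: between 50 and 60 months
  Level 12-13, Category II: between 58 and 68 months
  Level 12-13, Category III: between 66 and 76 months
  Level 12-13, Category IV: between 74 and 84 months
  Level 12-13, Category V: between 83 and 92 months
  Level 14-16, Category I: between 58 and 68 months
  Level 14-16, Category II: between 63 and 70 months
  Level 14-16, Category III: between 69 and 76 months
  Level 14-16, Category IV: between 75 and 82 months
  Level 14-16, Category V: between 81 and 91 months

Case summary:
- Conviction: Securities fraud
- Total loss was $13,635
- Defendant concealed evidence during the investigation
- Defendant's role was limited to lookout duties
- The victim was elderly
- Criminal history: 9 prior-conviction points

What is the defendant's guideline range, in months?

Base offense level for securities fraud: 5.
R1 applies: 5 − 2 = 3.
R2 applies: 3 + 2 = 5.
R4 applies (level before this adjustment is 5 < 6, so +2): 5 + 2 = 7.
R5 applies: 7 + 2 = 9.
Final offense level: 9.
Criminal history: 9 prior points → Category III (9).
Level 9 falls in the 6-9 band.
Grid: Level 6-9 × Category III = 36-49 months.

36-49 months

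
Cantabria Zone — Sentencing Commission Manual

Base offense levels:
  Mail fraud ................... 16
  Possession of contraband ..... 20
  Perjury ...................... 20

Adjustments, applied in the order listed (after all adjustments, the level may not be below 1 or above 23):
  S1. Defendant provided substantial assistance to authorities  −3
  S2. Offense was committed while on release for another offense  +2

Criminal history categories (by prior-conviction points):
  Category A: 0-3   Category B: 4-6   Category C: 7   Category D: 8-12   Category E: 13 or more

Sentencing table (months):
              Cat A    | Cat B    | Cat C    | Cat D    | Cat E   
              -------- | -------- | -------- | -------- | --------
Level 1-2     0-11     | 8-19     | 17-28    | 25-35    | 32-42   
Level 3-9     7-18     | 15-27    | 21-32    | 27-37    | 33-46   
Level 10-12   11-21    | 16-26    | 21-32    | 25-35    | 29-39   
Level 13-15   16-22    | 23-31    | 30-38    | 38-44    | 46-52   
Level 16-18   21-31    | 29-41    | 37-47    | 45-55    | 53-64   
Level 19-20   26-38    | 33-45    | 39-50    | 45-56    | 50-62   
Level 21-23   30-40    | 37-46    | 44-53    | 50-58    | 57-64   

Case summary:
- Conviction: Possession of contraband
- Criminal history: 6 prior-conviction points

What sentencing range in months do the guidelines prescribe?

33-45 months

Base offense level for possession of contraband: 20.
Final offense level: 20.
Criminal history: 6 prior points → Category B (4-6).
Level 20 falls in the 19-20 band.
Grid: Level 19-20 × Category B = 33-45 months.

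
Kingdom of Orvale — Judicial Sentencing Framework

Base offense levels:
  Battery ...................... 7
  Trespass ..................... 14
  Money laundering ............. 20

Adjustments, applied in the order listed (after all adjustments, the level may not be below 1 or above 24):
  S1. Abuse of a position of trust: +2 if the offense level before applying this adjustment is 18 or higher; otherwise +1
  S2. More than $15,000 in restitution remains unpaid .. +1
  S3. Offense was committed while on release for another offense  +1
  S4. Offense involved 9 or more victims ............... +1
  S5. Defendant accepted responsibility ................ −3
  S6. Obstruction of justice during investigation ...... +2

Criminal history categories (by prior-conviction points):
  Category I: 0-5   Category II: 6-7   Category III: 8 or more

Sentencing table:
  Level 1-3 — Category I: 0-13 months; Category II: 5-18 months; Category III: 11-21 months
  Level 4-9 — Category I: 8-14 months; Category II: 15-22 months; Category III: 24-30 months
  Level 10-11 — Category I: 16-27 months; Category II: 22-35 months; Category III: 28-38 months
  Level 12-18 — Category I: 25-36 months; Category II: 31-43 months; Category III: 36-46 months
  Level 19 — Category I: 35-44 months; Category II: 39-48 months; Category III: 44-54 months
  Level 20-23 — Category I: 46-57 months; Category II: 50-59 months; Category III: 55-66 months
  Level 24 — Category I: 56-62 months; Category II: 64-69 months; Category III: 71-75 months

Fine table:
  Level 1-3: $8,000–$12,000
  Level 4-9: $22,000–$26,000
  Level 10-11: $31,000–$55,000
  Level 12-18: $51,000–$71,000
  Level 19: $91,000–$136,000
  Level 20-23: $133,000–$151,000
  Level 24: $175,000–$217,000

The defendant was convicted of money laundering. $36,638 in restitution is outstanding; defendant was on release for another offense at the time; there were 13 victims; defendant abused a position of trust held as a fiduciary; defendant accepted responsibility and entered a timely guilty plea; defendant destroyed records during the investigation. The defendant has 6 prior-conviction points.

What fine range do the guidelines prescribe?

$175,000–$217,000

Base offense level for money laundering: 20.
S1 applies (level before this adjustment is 20 ≥ 18, so +2): 20 + 2 = 22.
S2 applies: 22 + 1 = 23.
S3 applies: 23 + 1 = 24.
S4 applies: 24 + 1 = 25.
S5 applies: 25 − 3 = 22.
S6 applies: 22 + 2 = 24.
Final offense level: 24.
Level 24 falls in the 24 band.
Fine table: Level 24 → $175,000–$217,000.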